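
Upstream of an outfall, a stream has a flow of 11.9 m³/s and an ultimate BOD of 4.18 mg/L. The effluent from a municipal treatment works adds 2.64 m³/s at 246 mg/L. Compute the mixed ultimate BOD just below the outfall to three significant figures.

Flow-weighted mixing: C = (Q_r C_r + Q_w C_w)/(Q_r + Q_w)
= (11.9×4.18 + 2.64×246)/(11.9 + 2.64) = 699.2/14.54 = 48.09 mg/L.

48.1 mg/L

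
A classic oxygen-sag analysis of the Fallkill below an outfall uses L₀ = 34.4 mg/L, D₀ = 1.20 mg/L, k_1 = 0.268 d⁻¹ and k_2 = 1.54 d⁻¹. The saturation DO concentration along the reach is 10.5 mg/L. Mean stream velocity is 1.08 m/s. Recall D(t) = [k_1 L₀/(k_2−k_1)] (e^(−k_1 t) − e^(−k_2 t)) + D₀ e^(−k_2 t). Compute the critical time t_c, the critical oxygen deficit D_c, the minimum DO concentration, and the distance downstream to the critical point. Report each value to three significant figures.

t_c ≈ 1.23 d; D_c ≈ 4.30 mg/L; min DO ≈ 6.20 mg/L; x_c ≈ 115 km

With k_2/k_1 = 5.746 and 1 − D₀(k_2−k_1)/(k_1 L₀) = 0.8344,
t_c = ln(5.746 × 0.8344) / (1.54 − 0.268) = ln(4.795) / 1.272 = 1.568/1.272 = 1.232 d.
L(t_c) = L₀ e^(−k_1 t_c) = 34.4 × 0.7187 = 24.72 mg/L, and at the critical point k_2 D_c = k_1 L, so D_c = (0.268/1.54) × 24.72 = 4.303 mg/L.
Minimum DO = C_s − D_c = 10.5 − 4.303 = 6.197 mg/L.
x_c = v t_c = 1.08 m/s × 1.232 d × 86400 s/d = 115000 m ≈ 115 km.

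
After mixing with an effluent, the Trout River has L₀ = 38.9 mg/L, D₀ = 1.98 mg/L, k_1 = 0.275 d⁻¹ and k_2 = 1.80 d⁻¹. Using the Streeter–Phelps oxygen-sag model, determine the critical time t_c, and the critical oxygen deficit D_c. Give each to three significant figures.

t_c = [1/(k_2−k_1)] ln[(k_2/k_1)(1 − D₀(k_2−k_1)/(k_1 L₀))]
= [1/(1.80−0.275)] ln[(1.80/0.275)(1 − 1.98×1.525/(0.275×38.9))]
= (1/1.525) ln[6.545 × 0.7177] = 0.6557 × ln(4.698) = 0.6557 × 1.547 = 1.015 d.
L(t_c) = L₀ e^(−k_1 t_c) = 38.9 × 0.7565 = 29.43 mg/L, and at the critical point k_2 D_c = k_1 L, so D_c = (0.275/1.80) × 29.43 = 4.496 mg/L.

t_c ≈ 1.01 d; D_c ≈ 4.50 mg/L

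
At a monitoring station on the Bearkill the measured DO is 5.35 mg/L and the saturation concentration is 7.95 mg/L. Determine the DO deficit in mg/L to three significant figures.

D ≈ 2.60 mg/L

D = C_s − C = 7.95 − 5.35 = 2.60 mg/L.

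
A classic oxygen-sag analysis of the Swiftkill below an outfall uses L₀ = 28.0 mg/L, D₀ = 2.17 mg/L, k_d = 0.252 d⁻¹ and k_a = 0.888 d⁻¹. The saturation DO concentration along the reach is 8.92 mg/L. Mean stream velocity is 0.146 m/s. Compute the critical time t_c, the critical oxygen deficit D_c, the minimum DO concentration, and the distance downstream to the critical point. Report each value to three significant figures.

t_c ≈ 1.64 d; D_c ≈ 5.26 mg/L; min DO ≈ 3.66 mg/L; x_c ≈ 20.7 km

With k_a/k_d = 3.524 and 1 − D₀(k_a−k_d)/(k_d L₀) = 0.8044,
t_c = ln(3.524 × 0.8044) / (0.888 − 0.252) = ln(2.835) / 0.6360 = 1.042/0.6360 = 1.638 d.
D_c = (k_d/k_a) L₀ e^(−k_d t_c) = (0.252/0.888) × 28.0 × e^(−0.252×1.638) = 0.2838 × 28.0 × 0.6618 = 5.258 mg/L.
Minimum DO = C_s − D_c = 8.92 − 5.258 = 3.662 mg/L.
x_c = v t_c = 0.146 m/s × 1.638 d × 86400 s/d = 20660 m ≈ 20.7 km.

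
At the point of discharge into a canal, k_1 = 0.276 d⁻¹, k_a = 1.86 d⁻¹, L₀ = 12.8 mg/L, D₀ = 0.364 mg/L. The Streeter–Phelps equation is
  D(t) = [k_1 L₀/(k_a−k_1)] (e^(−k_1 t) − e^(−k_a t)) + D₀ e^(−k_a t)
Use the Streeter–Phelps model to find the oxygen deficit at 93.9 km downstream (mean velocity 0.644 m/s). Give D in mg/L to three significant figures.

Travel time t = x/v = 93.9 km / (0.644 m/s) = 93900 m / 0.644 m/s = 145800 s = 1.688 d.
k_1 L₀/(k_a−k_1) = 0.276×12.8/(1.86−0.276) = 3.533/1.584 = 2.230 mg/L.
e^(−k_1 t) = e^(−0.276×1.688) = 0.6276; e^(−k_a t) = e^(−1.86×1.688) = 0.04333.
D = 2.230 × (0.6276 − 0.04333) + 0.364 × 0.04333 = 1.303 + 0.01577 = 1.319 mg/L.

D ≈ 1.32 mg/L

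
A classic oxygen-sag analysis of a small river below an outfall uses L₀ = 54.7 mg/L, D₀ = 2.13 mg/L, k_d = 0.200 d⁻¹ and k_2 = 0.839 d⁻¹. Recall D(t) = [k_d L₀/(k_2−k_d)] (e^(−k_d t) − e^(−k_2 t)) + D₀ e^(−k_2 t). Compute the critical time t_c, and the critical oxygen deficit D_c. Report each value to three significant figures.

t_c ≈ 2.04 d; D_c ≈ 8.68 mg/L

With k_2/k_d = 4.195 and 1 − D₀(k_2−k_d)/(k_d L₀) = 0.8756,
t_c = ln(4.195 × 0.8756) / (0.839 − 0.200) = ln(3.673) / 0.6390 = 1.301/0.6390 = 2.036 d.
D_c = (k_d/k_2) L₀ e^(−k_d t_c) = (0.200/0.839) × 54.7 × e^(−0.200×2.036) = 0.2384 × 54.7 × 0.6655 = 8.678 mg/L.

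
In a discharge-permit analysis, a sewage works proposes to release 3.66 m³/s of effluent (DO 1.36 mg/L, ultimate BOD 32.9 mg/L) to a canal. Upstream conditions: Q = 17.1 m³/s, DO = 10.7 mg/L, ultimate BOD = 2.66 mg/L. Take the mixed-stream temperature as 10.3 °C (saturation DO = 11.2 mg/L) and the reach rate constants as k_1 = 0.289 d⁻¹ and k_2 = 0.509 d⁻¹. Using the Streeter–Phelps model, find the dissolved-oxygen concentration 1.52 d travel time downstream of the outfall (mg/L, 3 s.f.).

Mixed DO = (17.1×10.7 + 3.66×1.36)/(17.1+3.66) = 187.9/20.76 = 9.053 mg/L.
Mixed L₀ = (17.1×2.66 + 3.66×32.9)/(20.76) = 165.9/20.76 = 7.991 mg/L.
Initial deficit D₀ = C_s − DO₀ = 11.2 − 9.053 = 2.147 mg/L.
D(1.52) = [0.289×7.991/(0.509−0.289)](e^(−0.289×1.52) − e^(−0.509×1.52)) + 2.147 e^(−0.509×1.52)
= 10.50 × (0.6445 − 0.4613) + 2.147 × 0.4613 = 2.913 mg/L.
DO = 11.2 − 2.913 = 8.287 mg/L.

DO ≈ 8.29 mg/L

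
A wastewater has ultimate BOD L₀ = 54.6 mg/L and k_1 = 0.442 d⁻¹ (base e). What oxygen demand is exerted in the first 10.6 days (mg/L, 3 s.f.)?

y_t = L₀(1 − e^(−k_1 t)) = 54.6 × (1 − e^(−0.442×10.6))
= 54.6 × (1 − 0.009231) = 54.6 × 0.9908 = 54.10 mg/L.

y ≈ 54.1 mg/L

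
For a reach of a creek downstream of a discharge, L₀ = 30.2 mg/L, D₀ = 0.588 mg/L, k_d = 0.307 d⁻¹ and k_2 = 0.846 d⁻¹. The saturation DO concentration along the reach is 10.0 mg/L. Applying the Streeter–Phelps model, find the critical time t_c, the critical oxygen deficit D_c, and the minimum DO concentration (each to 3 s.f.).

With k_2/k_d = 2.756 and 1 − D₀(k_2−k_d)/(k_d L₀) = 0.9658,
t_c = ln(2.756 × 0.9658) / (0.846 − 0.307) = ln(2.661) / 0.5390 = 0.9789/0.5390 = 1.816 d.
D_c = (k_d/k_2) L₀ e^(−k_d t_c) = (0.307/0.846) × 30.2 × e^(−0.307×1.816) = 0.3629 × 30.2 × 0.5726 = 6.275 mg/L.
Minimum DO = C_s − D_c = 10.0 − 6.275 = 3.725 mg/L.

t_c ≈ 1.82 d; D_c ≈ 6.28 mg/L; min DO ≈ 3.72 mg/L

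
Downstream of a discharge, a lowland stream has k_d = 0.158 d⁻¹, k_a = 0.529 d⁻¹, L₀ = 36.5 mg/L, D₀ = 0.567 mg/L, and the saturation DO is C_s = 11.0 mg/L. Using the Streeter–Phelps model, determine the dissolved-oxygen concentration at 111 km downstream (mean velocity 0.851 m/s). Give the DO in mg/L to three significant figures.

DO ≈ 5.49 mg/L

Travel time t = x/v = 111 km / (0.851 m/s) = 111000 m / 0.851 m/s = 130400 s = 1.510 d.
k_d L₀/(k_a−k_d) = 0.158×36.5/(0.529−0.158) = 5.767/0.3710 = 15.54 mg/L.
e^(−k_d t) = e^(−0.158×1.510) = 0.7878; e^(−k_a t) = e^(−0.529×1.510) = 0.4500.
D = 15.54 × (0.7878 − 0.4500) + 0.567 × 0.4500 = 5.251 + 0.2551 = 5.507 mg/L.
DO = C_s − D = 11.0 − 5.507 = 5.493 mg/L.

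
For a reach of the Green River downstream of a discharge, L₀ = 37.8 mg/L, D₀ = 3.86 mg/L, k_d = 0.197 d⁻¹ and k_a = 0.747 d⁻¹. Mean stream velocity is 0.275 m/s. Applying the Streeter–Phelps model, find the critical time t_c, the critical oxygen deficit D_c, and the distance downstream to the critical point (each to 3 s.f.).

t_c ≈ 1.81 d; D_c ≈ 6.97 mg/L; x_c ≈ 43.1 km

At the critical point dD/dt = 0, so k_d L₀ e^(−k_d t) = k_a D. Substituting D(t) from the Streeter–Phelps equation and solving for t gives
t_c = ln[(k_a/k_d)(1 − D₀(k_a−k_d)/(k_d L₀))] / (k_a−k_d).
Here k_a−k_d = 0.5500 d⁻¹ and 1 − D₀(k_a−k_d)/(k_d L₀) = 1 − 3.86×0.5500/(0.197×37.8) = 0.7149, so
t_c = ln(3.792 × 0.7149) / 0.5500 = 0.9973 / 0.5500 = 1.813 d.
L(t_c) = L₀ e^(−k_d t_c) = 37.8 × 0.6996 = 26.45 mg/L, and at the critical point k_a D_c = k_d L, so D_c = (0.197/0.747) × 26.45 = 6.974 mg/L.
x_c = v t_c = 0.275 m/s × 1.813 d × 86400 s/d = 43080 m ≈ 43.1 km.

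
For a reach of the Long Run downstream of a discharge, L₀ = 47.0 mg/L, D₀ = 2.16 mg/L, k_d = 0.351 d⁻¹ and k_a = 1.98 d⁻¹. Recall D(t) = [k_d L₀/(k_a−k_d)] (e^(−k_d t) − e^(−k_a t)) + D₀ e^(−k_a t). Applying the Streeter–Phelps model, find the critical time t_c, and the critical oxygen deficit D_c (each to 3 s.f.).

With k_a/k_d = 5.641 and 1 − D₀(k_a−k_d)/(k_d L₀) = 0.7867,
t_c = ln(5.641 × 0.7867) / (1.98 − 0.351) = ln(4.438) / 1.629 = 1.490/1.629 = 0.9148 d.
D_c = (k_d/k_a) L₀ e^(−k_d t_c) = (0.351/1.98) × 47.0 × e^(−0.351×0.9148) = 0.1773 × 47.0 × 0.7254 = 6.044 mg/L.

t_c ≈ 0.915 d; D_c ≈ 6.04 mg/L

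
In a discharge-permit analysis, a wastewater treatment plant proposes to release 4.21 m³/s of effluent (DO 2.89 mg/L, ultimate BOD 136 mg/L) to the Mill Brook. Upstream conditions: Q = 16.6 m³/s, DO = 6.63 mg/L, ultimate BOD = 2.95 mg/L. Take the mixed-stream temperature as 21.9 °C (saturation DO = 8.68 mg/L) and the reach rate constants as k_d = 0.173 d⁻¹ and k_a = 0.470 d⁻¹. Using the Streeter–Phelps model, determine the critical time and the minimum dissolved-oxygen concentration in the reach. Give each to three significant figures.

Mixed DO = (16.6×6.63 + 4.21×2.89)/(16.6+4.21) = 122.2/20.81 = 5.873 mg/L.
Mixed L₀ = (16.6×2.95 + 4.21×136)/(20.81) = 621.5/20.81 = 29.87 mg/L.
Initial deficit D₀ = C_s − DO₀ = 8.68 − 5.873 = 2.807 mg/L.
t_c = (1/0.2970) ln[(0.470/0.173)(1 − 2.807×0.2970/(0.173×29.87))] = 3.367 × ln(2.278) = 2.773 d.
D_c = (0.173/0.470) × 29.87 × e^(−0.173×2.773) = 0.3681 × 29.87 × 0.6190 = 6.805 mg/L.
Minimum DO = 8.68 − 6.805 = 1.875 mg/L.

t_c ≈ 2.77 d; minimum DO ≈ 1.88 mg/L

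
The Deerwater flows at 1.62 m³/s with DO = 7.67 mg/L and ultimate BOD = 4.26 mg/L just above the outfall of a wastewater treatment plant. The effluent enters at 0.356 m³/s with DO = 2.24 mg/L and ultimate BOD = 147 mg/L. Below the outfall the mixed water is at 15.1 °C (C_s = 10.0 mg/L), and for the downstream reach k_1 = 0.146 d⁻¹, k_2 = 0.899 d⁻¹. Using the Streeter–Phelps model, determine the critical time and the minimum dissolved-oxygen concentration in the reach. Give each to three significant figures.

t_c ≈ 1.30 d; minimum DO ≈ 5.97 mg/L

Mixed DO = (1.62×7.67 + 0.356×2.24)/(1.62+0.356) = 13.22/1.976 = 6.692 mg/L.
Mixed L₀ = (1.62×4.26 + 0.356×147)/(1.976) = 59.23/1.976 = 29.98 mg/L.
Initial deficit D₀ = C_s − DO₀ = 10.0 − 6.692 = 3.308 mg/L.
t_c = (1/0.7530) ln[(0.899/0.146)(1 − 3.308×0.7530/(0.146×29.98))] = 1.328 × ln(2.653) = 1.296 d.
D_c = (0.146/0.899) × 29.98 × e^(−0.146×1.296) = 0.1624 × 29.98 × 0.8277 = 4.029 mg/L.
Minimum DO = 10.0 − 4.029 = 5.971 mg/L.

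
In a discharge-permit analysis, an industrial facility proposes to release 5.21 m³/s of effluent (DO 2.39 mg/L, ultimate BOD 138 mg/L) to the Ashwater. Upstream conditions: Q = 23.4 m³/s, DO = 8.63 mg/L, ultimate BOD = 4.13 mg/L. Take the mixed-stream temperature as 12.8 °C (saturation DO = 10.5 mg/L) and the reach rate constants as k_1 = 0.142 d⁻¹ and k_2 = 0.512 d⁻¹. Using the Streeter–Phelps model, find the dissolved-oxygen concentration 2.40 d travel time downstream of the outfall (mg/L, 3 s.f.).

DO ≈ 5.04 mg/L

Mixed DO = (23.4×8.63 + 5.21×2.39)/(23.4+5.21) = 214.4/28.61 = 7.494 mg/L.
Mixed L₀ = (23.4×4.13 + 5.21×138)/(28.61) = 815.6/28.61 = 28.51 mg/L.
Initial deficit D₀ = C_s − DO₀ = 10.5 − 7.494 = 3.006 mg/L.
D(2.40) = [0.142×28.51/(0.512−0.142)](e^(−0.142×2.40) − e^(−0.512×2.40)) + 3.006 e^(−0.512×2.40)
= 10.94 × (0.7112 − 0.2926) + 3.006 × 0.2926 = 5.459 mg/L.
DO = 10.5 − 5.459 = 5.041 mg/L.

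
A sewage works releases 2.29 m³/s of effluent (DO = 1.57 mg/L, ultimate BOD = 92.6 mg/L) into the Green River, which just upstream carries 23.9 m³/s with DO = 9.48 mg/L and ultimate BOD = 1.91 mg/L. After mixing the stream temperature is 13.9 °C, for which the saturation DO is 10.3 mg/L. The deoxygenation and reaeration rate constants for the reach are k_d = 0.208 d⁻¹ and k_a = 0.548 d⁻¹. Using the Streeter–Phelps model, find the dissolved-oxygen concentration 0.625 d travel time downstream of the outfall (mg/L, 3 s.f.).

Mixed DO = (23.9×9.48 + 2.29×1.57)/(23.9+2.29) = 230.2/26.19 = 8.788 mg/L.
Mixed L₀ = (23.9×1.91 + 2.29×92.6)/(26.19) = 257.7/26.19 = 9.840 mg/L.
Initial deficit D₀ = C_s − DO₀ = 10.3 − 8.788 = 1.512 mg/L.
D(0.625) = [0.208×9.840/(0.548−0.208)](e^(−0.208×0.625) − e^(−0.548×0.625)) + 1.512 e^(−0.548×0.625)
= 6.020 × (0.8781 − 0.7100) + 1.512 × 0.7100 = 2.085 mg/L.
DO = 10.3 − 2.085 = 8.215 mg/L.

DO ≈ 8.21 mg/L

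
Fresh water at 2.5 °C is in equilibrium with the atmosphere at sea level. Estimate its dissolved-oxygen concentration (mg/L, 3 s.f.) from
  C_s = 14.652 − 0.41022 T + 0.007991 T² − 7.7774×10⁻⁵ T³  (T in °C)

C_s ≈ 13.7 mg/L

C_s = 14.652 − 0.41022×2.5 + 0.007991×2.5² − 7.7774×10⁻⁵×2.5³ = 13.68 mg/L.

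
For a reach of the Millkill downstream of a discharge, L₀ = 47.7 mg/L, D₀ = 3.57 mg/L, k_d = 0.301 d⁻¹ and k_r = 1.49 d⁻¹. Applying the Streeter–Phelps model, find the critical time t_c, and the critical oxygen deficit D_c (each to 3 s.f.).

At the critical point dD/dt = 0, so k_d L₀ e^(−k_d t) = k_r D. Substituting D(t) from the Streeter–Phelps equation and solving for t gives
t_c = ln[(k_r/k_d)(1 − D₀(k_r−k_d)/(k_d L₀))] / (k_r−k_d).
Here k_r−k_d = 1.189 d⁻¹ and 1 − D₀(k_r−k_d)/(k_d L₀) = 1 − 3.57×1.189/(0.301×47.7) = 0.7044, so
t_c = ln(4.950 × 0.7044) / 1.189 = 1.249 / 1.189 = 1.050 d.
D_c = (k_d/k_r) L₀ e^(−k_d t_c) = (0.301/1.49) × 47.7 × e^(−0.301×1.050) = 0.2020 × 47.7 × 0.7289 = 7.024 mg/L.

t_c ≈ 1.05 d; D_c ≈ 7.02 mg/L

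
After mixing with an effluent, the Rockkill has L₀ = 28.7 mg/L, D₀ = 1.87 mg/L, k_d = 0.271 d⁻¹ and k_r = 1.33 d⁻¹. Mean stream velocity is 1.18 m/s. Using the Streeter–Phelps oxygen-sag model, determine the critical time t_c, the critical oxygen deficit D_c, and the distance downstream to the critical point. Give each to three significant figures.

With k_r/k_d = 4.908 and 1 − D₀(k_r−k_d)/(k_d L₀) = 0.7454,
t_c = ln(4.908 × 0.7454) / (1.33 − 0.271) = ln(3.658) / 1.059 = 1.297/1.059 = 1.225 d.
L(t_c) = L₀ e^(−k_d t_c) = 28.7 × 0.7176 = 20.59 mg/L, and at the critical point k_r D_c = k_d L, so D_c = (0.271/1.33) × 20.59 = 4.196 mg/L.
x_c = v t_c = 1.18 m/s × 1.225 d × 86400 s/d = 124900 m ≈ 125 km.

t_c ≈ 1.22 d; D_c ≈ 4.20 mg/L; x_c ≈ 125 km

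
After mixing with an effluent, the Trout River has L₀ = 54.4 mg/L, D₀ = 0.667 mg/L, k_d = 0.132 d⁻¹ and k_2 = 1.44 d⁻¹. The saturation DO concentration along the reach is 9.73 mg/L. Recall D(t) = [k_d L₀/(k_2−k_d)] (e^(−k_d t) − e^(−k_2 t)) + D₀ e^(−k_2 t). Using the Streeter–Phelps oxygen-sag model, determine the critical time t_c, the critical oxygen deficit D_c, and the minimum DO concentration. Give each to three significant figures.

t_c ≈ 1.73 d; D_c ≈ 3.97 mg/L; min DO ≈ 5.76 mg/L

With k_2/k_d = 10.91 and 1 − D₀(k_2−k_d)/(k_d L₀) = 0.8785,
t_c = ln(10.91 × 0.8785) / (1.44 − 0.132) = ln(9.584) / 1.308 = 2.260/1.308 = 1.728 d.
D_c = (k_d/k_2) L₀ e^(−k_d t_c) = (0.132/1.44) × 54.4 × e^(−0.132×1.728) = 0.09167 × 54.4 × 0.7961 = 3.970 mg/L.
Minimum DO = C_s − D_c = 9.73 − 3.970 = 5.760 mg/L.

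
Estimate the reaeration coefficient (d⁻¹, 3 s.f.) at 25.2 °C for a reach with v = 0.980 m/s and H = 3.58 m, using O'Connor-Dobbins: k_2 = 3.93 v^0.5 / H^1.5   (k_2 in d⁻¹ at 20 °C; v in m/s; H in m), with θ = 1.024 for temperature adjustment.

k_2(20) = 3.93 × 0.980^0.5 / 3.58^1.5 = 3.93 × 0.9899 / 6.774 = 0.5744 d⁻¹.
k_2(25.2) = 0.5744 × 1.024^(25.2−20) = 0.5744 × 1.131 = 0.6497 d⁻¹.

k_2 ≈ 0.650 d⁻¹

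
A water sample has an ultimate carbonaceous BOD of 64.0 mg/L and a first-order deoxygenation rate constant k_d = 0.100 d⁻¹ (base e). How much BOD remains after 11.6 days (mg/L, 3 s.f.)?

L ≈ 20.1 mg/L

L_t = L₀ e^(−k_d t) = 64.0 × e^(−0.100×11.6) = 64.0 × 0.3135 = 20.06 mg/L.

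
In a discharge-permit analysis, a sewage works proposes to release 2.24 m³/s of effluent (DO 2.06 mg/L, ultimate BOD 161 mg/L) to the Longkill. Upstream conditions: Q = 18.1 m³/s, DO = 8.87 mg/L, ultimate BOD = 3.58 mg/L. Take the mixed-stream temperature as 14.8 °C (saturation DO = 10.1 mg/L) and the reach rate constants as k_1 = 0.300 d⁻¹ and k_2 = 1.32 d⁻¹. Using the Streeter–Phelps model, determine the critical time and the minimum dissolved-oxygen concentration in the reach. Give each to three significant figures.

t_c ≈ 1.07 d; minimum DO ≈ 6.65 mg/L

Mixed DO = (18.1×8.87 + 2.24×2.06)/(18.1+2.24) = 165.2/20.34 = 8.120 mg/L.
Mixed L₀ = (18.1×3.58 + 2.24×161)/(20.34) = 425.4/20.34 = 20.92 mg/L.
Initial deficit D₀ = C_s − DO₀ = 10.1 − 8.120 = 1.980 mg/L.
t_c = (1/1.020) ln[(1.32/0.300)(1 − 1.980×1.020/(0.300×20.92))] = 0.9804 × ln(2.984) = 1.072 d.
D_c = (0.300/1.32) × 20.92 × e^(−0.300×1.072) = 0.2273 × 20.92 × 0.7250 = 3.447 mg/L.
Minimum DO = 10.1 − 3.447 = 6.653 mg/L.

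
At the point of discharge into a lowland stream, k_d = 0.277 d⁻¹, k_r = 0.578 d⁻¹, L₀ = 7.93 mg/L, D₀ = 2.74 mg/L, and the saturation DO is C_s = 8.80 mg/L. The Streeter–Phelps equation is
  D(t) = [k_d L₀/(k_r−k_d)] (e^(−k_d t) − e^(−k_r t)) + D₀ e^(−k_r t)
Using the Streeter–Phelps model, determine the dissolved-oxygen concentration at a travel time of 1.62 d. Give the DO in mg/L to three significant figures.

k_d L₀/(k_r−k_d) = 0.277×7.93/(0.578−0.277) = 2.197/0.3010 = 7.298 mg/L.
e^(−k_d t) = e^(−0.277×1.620) = 0.6384; e^(−k_r t) = e^(−0.578×1.620) = 0.3921.
D = 7.298 × (0.6384 − 0.3921) + 2.74 × 0.3921 = 1.798 + 1.074 = 2.872 mg/L.
DO = C_s − D = 8.80 − 2.872 = 5.928 mg/L.

DO ≈ 5.93 mg/L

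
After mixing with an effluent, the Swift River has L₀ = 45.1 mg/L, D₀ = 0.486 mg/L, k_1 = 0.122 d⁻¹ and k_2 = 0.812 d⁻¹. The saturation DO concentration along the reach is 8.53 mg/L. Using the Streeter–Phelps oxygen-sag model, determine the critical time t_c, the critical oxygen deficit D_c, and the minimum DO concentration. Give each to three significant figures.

At the critical point dD/dt = 0, so k_1 L₀ e^(−k_1 t) = k_2 D. Substituting D(t) from the Streeter–Phelps equation and solving for t gives
t_c = ln[(k_2/k_1)(1 − D₀(k_2−k_1)/(k_1 L₀))] / (k_2−k_1).
Here k_2−k_1 = 0.6900 d⁻¹ and 1 − D₀(k_2−k_1)/(k_1 L₀) = 1 − 0.486×0.6900/(0.122×45.1) = 0.9391, so
t_c = ln(6.656 × 0.9391) / 0.6900 = 1.833 / 0.6900 = 2.656 d.
D_c = (k_1/k_2) L₀ e^(−k_1 t_c) = (0.122/0.812) × 45.1 × e^(−0.122×2.656) = 0.1502 × 45.1 × 0.7232 = 4.901 mg/L.
Minimum DO = C_s − D_c = 8.53 − 4.901 = 3.629 mg/L.

t_c ≈ 2.66 d; D_c ≈ 4.90 mg/L; min DO ≈ 3.63 mg/L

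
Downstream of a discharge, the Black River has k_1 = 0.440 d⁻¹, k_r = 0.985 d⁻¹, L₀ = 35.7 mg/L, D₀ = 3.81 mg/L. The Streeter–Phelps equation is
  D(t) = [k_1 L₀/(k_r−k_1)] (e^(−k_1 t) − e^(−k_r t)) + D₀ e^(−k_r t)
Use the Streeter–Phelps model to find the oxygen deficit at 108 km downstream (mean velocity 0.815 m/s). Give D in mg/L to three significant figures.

Travel time t = x/v = 108 km / (0.815 m/s) = 108000 m / 0.815 m/s = 132500 s = 1.534 d.
k_1 L₀/(k_r−k_1) = 0.440×35.7/(0.985−0.440) = 15.71/0.5450 = 28.82 mg/L.
e^(−k_1 t) = e^(−0.440×1.534) = 0.5092; e^(−k_r t) = e^(−0.985×1.534) = 0.2207.
D = 28.82 × (0.5092 − 0.2207) + 3.81 × 0.2207 = 8.315 + 0.8410 = 9.156 mg/L.

D ≈ 9.16 mg/L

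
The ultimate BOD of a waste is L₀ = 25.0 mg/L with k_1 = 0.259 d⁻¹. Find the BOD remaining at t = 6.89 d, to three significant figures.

L ≈ 4.20 mg/L

L_t = L₀ e^(−k_1 t) = 25.0 × e^(−0.259×6.89) = 25.0 × 0.1679 = 4.197 mg/L.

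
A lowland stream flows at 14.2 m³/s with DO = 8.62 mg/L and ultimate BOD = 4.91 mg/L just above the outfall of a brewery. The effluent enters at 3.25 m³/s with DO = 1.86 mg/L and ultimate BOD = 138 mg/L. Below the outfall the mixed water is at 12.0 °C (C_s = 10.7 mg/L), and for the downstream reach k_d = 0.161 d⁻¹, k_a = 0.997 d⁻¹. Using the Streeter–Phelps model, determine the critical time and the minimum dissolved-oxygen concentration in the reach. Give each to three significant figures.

t_c ≈ 1.13 d; minimum DO ≈ 6.70 mg/L

Mixed DO = (14.2×8.62 + 3.25×1.86)/(14.2+3.25) = 128.4/17.45 = 7.361 mg/L.
Mixed L₀ = (14.2×4.91 + 3.25×138)/(17.45) = 518.2/17.45 = 29.70 mg/L.
Initial deficit D₀ = C_s − DO₀ = 10.7 − 7.361 = 3.339 mg/L.
t_c = (1/0.8360) ln[(0.997/0.161)(1 − 3.339×0.8360/(0.161×29.70))] = 1.196 × ln(2.577) = 1.132 d.
D_c = (0.161/0.997) × 29.70 × e^(−0.161×1.132) = 0.1615 × 29.70 × 0.8333 = 3.996 mg/L.
Minimum DO = 10.7 − 3.996 = 6.704 mg/L.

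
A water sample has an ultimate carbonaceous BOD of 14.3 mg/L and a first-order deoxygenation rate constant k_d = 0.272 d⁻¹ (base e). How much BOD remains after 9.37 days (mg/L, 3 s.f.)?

L ≈ 1.12 mg/L

L_t = L₀ e^(−k_d t) = 14.3 × e^(−0.272×9.37) = 14.3 × 0.07819 = 1.118 mg/L.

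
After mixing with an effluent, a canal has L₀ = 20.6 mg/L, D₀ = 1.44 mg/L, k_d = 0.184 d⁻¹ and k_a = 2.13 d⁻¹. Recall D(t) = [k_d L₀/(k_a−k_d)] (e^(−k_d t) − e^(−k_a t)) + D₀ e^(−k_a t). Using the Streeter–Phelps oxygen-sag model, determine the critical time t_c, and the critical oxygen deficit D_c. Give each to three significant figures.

t_c ≈ 0.568 d; D_c ≈ 1.60 mg/L

At the critical point dD/dt = 0, so k_d L₀ e^(−k_d t) = k_a D. Substituting D(t) from the Streeter–Phelps equation and solving for t gives
t_c = ln[(k_a/k_d)(1 − D₀(k_a−k_d)/(k_d L₀))] / (k_a−k_d).
Here k_a−k_d = 1.946 d⁻¹ and 1 − D₀(k_a−k_d)/(k_d L₀) = 1 − 1.44×1.946/(0.184×20.6) = 0.2607, so
t_c = ln(11.58 × 0.2607) / 1.946 = 1.105 / 1.946 = 0.5676 d.
D_c = (k_d/k_a) L₀ e^(−k_d t_c) = (0.184/2.13) × 20.6 × e^(−0.184×0.5676) = 0.08638 × 20.6 × 0.9008 = 1.603 mg/L.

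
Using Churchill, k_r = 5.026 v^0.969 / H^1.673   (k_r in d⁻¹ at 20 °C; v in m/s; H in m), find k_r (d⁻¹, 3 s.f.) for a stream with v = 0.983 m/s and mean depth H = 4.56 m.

k_r ≈ 0.390 d⁻¹

k_r = 5.026 × 0.983^0.969 / 4.56^1.673 = 5.026 × 0.9835 / 12.66 = 0.3904 d⁻¹.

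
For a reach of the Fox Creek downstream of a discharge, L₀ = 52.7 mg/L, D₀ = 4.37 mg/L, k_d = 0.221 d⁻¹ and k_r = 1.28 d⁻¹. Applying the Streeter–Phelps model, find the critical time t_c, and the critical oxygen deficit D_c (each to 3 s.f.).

t_c ≈ 1.18 d; D_c ≈ 7.01 mg/L

t_c = [1/(k_r−k_d)] ln[(k_r/k_d)(1 − D₀(k_r−k_d)/(k_d L₀))]
= [1/(1.28−0.221)] ln[(1.28/0.221)(1 − 4.37×1.059/(0.221×52.7))]
= (1/1.059) ln[5.792 × 0.6026] = 0.9443 × ln(3.490) = 0.9443 × 1.250 = 1.180 d.
D_c = (k_d/k_r) L₀ e^(−k_d t_c) = (0.221/1.28) × 52.7 × e^(−0.221×1.180) = 0.1727 × 52.7 × 0.7704 = 7.010 mg/L.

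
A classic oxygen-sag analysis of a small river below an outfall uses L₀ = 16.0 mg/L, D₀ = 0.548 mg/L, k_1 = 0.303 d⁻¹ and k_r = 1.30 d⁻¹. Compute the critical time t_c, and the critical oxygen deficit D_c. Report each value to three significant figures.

t_c ≈ 1.34 d; D_c ≈ 2.48 mg/L

t_c = [1/(k_r−k_1)] ln[(k_r/k_1)(1 − D₀(k_r−k_1)/(k_1 L₀))]
= [1/(1.30−0.303)] ln[(1.30/0.303)(1 − 0.548×0.9970/(0.303×16.0))]
= (1/0.9970) ln[4.290 × 0.8873] = 1.003 × ln(3.807) = 1.003 × 1.337 = 1.341 d.
L(t_c) = L₀ e^(−k_1 t_c) = 16.0 × 0.6661 = 10.66 mg/L, and at the critical point k_r D_c = k_1 L, so D_c = (0.303/1.30) × 10.66 = 2.484 mg/L.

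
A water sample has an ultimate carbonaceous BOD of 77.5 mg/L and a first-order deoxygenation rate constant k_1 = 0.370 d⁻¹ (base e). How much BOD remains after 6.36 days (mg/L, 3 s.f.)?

L_t = L₀ e^(−k_1 t) = 77.5 × e^(−0.370×6.36) = 77.5 × 0.09506 = 7.367 mg/L.

L ≈ 7.37 mg/L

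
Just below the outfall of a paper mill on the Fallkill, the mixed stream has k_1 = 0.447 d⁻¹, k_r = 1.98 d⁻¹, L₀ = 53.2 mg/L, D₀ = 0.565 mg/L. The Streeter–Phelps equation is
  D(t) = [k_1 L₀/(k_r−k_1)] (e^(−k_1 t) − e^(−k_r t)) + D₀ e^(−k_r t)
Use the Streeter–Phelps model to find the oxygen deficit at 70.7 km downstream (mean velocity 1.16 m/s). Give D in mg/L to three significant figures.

Travel time t = x/v = 70.7 km / (1.16 m/s) = 70700 m / 1.16 m/s = 60950 s = 0.7054 d.
k_1 L₀/(k_r−k_1) = 0.447×53.2/(1.98−0.447) = 23.78/1.533 = 15.51 mg/L.
e^(−k_1 t) = e^(−0.447×0.7054) = 0.7296; e^(−k_r t) = e^(−1.98×0.7054) = 0.2474.
D = 15.51 × (0.7296 − 0.2474) + 0.565 × 0.2474 = 7.479 + 0.1398 = 7.619 mg/L.

D ≈ 7.62 mg/L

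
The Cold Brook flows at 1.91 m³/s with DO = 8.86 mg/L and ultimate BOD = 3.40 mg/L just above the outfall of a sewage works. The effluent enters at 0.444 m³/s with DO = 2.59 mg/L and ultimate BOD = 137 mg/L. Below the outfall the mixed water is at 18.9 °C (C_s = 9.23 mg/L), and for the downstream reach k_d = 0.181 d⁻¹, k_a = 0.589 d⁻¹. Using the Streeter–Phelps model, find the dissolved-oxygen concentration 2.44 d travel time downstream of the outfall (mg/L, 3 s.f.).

Mixed DO = (1.91×8.86 + 0.444×2.59)/(1.91+0.444) = 18.07/2.354 = 7.677 mg/L.
Mixed L₀ = (1.91×3.40 + 0.444×137)/(2.354) = 67.32/2.354 = 28.60 mg/L.
Initial deficit D₀ = C_s − DO₀ = 9.23 − 7.677 = 1.553 mg/L.
D(2.44) = [0.181×28.60/(0.589−0.181)](e^(−0.181×2.44) − e^(−0.589×2.44)) + 1.553 e^(−0.589×2.44)
= 12.69 × (0.6430 − 0.2376) + 1.553 × 0.2376 = 5.512 mg/L.
DO = 9.23 − 5.512 = 3.718 mg/L.

DO ≈ 3.72 mg/L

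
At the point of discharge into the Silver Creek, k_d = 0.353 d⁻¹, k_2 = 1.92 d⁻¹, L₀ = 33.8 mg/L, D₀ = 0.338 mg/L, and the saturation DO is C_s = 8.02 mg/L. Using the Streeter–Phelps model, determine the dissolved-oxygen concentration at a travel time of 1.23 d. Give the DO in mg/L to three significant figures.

DO ≈ 3.77 mg/L

k_d L₀/(k_2−k_d) = 0.353×33.8/(1.92−0.353) = 11.93/1.567 = 7.614 mg/L.
e^(−k_d t) = e^(−0.353×1.230) = 0.6478; e^(−k_2 t) = e^(−1.92×1.230) = 0.09427.
D = 7.614 × (0.6478 − 0.09427) + 0.338 × 0.09427 = 4.215 + 0.03186 = 4.246 mg/L.
DO = C_s − D = 8.02 − 4.246 = 3.774 mg/L.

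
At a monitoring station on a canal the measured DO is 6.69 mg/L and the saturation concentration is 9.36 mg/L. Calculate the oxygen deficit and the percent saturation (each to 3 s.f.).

D ≈ 2.67 mg/L; 71.5 % saturation

D = C_s − C = 9.36 − 6.69 = 2.67 mg/L.
% saturation = 6.69/9.36 × 100 = 71.5 %.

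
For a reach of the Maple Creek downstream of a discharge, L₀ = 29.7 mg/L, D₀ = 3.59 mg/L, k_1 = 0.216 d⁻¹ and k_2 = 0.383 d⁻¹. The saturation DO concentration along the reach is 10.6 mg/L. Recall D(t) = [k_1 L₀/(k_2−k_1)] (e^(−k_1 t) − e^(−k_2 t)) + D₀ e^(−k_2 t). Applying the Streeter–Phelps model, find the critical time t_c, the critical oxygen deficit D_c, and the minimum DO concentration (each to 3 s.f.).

t_c ≈ 2.84 d; D_c ≈ 9.07 mg/L; min DO ≈ 1.53 mg/L

At the critical point dD/dt = 0, so k_1 L₀ e^(−k_1 t) = k_2 D. Substituting D(t) from the Streeter–Phelps equation and solving for t gives
t_c = ln[(k_2/k_1)(1 − D₀(k_2−k_1)/(k_1 L₀))] / (k_2−k_1).
Here k_2−k_1 = 0.1670 d⁻¹ and 1 − D₀(k_2−k_1)/(k_1 L₀) = 1 − 3.59×0.1670/(0.216×29.7) = 0.9065, so
t_c = ln(1.773 × 0.9065) / 0.1670 = 0.4746 / 0.1670 = 2.842 d.
L(t_c) = L₀ e^(−k_1 t_c) = 29.7 × 0.5412 = 16.07 mg/L, and at the critical point k_2 D_c = k_1 L, so D_c = (0.216/0.383) × 16.07 = 9.066 mg/L.
Minimum DO = C_s − D_c = 10.6 − 9.066 = 1.534 mg/L.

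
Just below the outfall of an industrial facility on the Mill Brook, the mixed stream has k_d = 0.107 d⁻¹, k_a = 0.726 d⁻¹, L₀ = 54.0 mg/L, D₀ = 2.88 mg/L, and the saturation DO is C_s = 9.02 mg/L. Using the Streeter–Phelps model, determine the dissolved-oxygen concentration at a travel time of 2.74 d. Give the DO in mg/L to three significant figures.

k_d L₀/(k_a−k_d) = 0.107×54.0/(0.726−0.107) = 5.778/0.6190 = 9.334 mg/L.
e^(−k_d t) = e^(−0.107×2.740) = 0.7459; e^(−k_a t) = e^(−0.726×2.740) = 0.1368.
D = 9.334 × (0.7459 − 0.1368) + 2.88 × 0.1368 = 5.685 + 0.3940 = 6.079 mg/L.
DO = C_s − D = 9.02 − 6.079 = 2.941 mg/L.

DO ≈ 2.94 mg/L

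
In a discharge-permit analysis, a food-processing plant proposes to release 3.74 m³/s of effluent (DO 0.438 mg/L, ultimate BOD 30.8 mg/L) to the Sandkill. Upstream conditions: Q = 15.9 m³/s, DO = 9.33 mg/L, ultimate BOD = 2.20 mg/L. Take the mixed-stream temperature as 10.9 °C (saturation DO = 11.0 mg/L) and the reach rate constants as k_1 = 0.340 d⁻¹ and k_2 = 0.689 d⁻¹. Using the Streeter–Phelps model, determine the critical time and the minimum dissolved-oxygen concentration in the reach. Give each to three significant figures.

t_c ≈ 0.303 d; minimum DO ≈ 7.60 mg/L

Mixed DO = (15.9×9.33 + 3.74×0.438)/(15.9+3.74) = 150.0/19.64 = 7.637 mg/L.
Mixed L₀ = (15.9×2.20 + 3.74×30.8)/(19.64) = 150.2/19.64 = 7.646 mg/L.
Initial deficit D₀ = C_s − DO₀ = 11.0 − 7.637 = 3.363 mg/L.
t_c = (1/0.3490) ln[(0.689/0.340)(1 − 3.363×0.3490/(0.340×7.646))] = 2.865 × ln(1.112) = 0.3029 d.
D_c = (0.340/0.689) × 7.646 × e^(−0.340×0.3029) = 0.4935 × 7.646 × 0.9021 = 3.404 mg/L.
Minimum DO = 11.0 − 3.404 = 7.596 mg/L.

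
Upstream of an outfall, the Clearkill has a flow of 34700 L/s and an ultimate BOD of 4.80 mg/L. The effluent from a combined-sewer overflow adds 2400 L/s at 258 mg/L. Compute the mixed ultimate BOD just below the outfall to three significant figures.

21.2 mg/L

Flow-weighted mixing: C = (Q_r C_r + Q_w C_w)/(Q_r + Q_w)
= (34700×4.80 + 2400×258)/(34700 + 2400) = 785800/37100 = 21.18 mg/L.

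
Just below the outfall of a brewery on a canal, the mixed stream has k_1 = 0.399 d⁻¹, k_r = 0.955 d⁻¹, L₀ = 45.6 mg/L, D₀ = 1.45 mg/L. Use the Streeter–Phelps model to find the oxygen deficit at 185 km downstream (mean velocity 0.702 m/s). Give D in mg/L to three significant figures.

Travel time t = x/v = 185 km / (0.702 m/s) = 185000 m / 0.702 m/s = 263500 s = 3.050 d.
k_1 L₀/(k_r−k_1) = 0.399×45.6/(0.955−0.399) = 18.19/0.5560 = 32.72 mg/L.
e^(−k_1 t) = e^(−0.399×3.050) = 0.2961; e^(−k_r t) = e^(−0.955×3.050) = 0.05432.
D = 32.72 × (0.2961 − 0.05432) + 1.45 × 0.05432 = 7.912 + 0.07876 = 7.991 mg/L.

D ≈ 7.99 mg/L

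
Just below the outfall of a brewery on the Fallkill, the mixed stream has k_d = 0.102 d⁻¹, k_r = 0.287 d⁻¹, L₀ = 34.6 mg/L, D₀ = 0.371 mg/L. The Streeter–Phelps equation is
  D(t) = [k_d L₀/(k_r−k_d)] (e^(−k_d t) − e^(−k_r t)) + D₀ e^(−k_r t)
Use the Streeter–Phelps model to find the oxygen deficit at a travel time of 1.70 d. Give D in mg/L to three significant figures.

D ≈ 4.56 mg/L

k_d L₀/(k_r−k_d) = 0.102×34.6/(0.287−0.102) = 3.529/0.1850 = 19.08 mg/L.
e^(−k_d t) = e^(−0.102×1.700) = 0.8408; e^(−k_r t) = e^(−0.287×1.700) = 0.6139.
D = 19.08 × (0.8408 − 0.6139) + 0.371 × 0.6139 = 4.328 + 0.2278 = 4.556 mg/L.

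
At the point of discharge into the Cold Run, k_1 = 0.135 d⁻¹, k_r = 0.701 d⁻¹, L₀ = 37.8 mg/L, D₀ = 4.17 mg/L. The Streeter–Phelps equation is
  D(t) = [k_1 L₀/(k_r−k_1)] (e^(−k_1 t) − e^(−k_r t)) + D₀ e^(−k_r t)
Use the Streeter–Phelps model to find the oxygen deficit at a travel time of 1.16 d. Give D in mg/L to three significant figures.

k_1 L₀/(k_r−k_1) = 0.135×37.8/(0.701−0.135) = 5.103/0.5660 = 9.016 mg/L.
e^(−k_1 t) = e^(−0.135×1.160) = 0.8550; e^(−k_r t) = e^(−0.701×1.160) = 0.4435.
D = 9.016 × (0.8550 − 0.4435) + 4.17 × 0.4435 = 3.711 + 1.849 = 5.560 mg/L.

D ≈ 5.56 mg/L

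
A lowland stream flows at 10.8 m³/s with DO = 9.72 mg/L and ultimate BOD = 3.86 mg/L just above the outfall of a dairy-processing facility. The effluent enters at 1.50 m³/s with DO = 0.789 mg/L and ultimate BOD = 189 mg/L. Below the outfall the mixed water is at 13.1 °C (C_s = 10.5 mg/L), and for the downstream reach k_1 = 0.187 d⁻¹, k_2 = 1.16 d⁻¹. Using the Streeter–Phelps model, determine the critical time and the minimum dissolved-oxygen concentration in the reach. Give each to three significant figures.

t_c ≈ 1.40 d; minimum DO ≈ 7.22 mg/L

Mixed DO = (10.8×9.72 + 1.50×0.789)/(10.8+1.50) = 106.2/12.30 = 8.631 mg/L.
Mixed L₀ = (10.8×3.86 + 1.50×189)/(12.30) = 325.2/12.30 = 26.44 mg/L.
Initial deficit D₀ = C_s − DO₀ = 10.5 − 8.631 = 1.869 mg/L.
t_c = (1/0.9730) ln[(1.16/0.187)(1 − 1.869×0.9730/(0.187×26.44))] = 1.028 × ln(3.921) = 1.404 d.
D_c = (0.187/1.16) × 26.44 × e^(−0.187×1.404) = 0.1612 × 26.44 × 0.7690 = 3.278 mg/L.
Minimum DO = 10.5 − 3.278 = 7.222 mg/L.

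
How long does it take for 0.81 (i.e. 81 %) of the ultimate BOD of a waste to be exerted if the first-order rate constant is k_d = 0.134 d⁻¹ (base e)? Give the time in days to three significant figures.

y/L₀ = 1 − e^(−k_d t) = 0.81 ⇒ e^(−k_d t) = 0.190
t = −ln(0.190) / 0.134 = 1.661 / 0.134 = 12.39 d.

t ≈ 12.4 d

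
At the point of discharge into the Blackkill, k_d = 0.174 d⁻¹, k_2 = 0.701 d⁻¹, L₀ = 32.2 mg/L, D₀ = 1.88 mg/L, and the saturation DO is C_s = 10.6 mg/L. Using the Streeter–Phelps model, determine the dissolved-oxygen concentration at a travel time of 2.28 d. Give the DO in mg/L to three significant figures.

k_d L₀/(k_2−k_d) = 0.174×32.2/(0.701−0.174) = 5.603/0.5270 = 10.63 mg/L.
e^(−k_d t) = e^(−0.174×2.280) = 0.6725; e^(−k_2 t) = e^(−0.701×2.280) = 0.2022.
D = 10.63 × (0.6725 − 0.2022) + 1.88 × 0.2022 = 5.000 + 0.3802 = 5.380 mg/L.
DO = C_s − D = 10.6 − 5.380 = 5.220 mg/L.

DO ≈ 5.22 mg/L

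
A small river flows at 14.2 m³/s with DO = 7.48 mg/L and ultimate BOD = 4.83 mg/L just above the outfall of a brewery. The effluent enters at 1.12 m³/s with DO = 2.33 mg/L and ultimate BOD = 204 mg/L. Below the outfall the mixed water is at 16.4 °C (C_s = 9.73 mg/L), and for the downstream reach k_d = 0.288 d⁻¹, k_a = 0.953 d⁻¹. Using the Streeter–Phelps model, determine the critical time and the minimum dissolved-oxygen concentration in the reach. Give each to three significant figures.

Mixed DO = (14.2×7.48 + 1.12×2.33)/(14.2+1.12) = 108.8/15.32 = 7.103 mg/L.
Mixed L₀ = (14.2×4.83 + 1.12×204)/(15.32) = 297.1/15.32 = 19.39 mg/L.
Initial deficit D₀ = C_s − DO₀ = 9.73 − 7.103 = 2.627 mg/L.
t_c = (1/0.6650) ln[(0.953/0.288)(1 − 2.627×0.6650/(0.288×19.39))] = 1.504 × ln(2.274) = 1.235 d.
D_c = (0.288/0.953) × 19.39 × e^(−0.288×1.235) = 0.3022 × 19.39 × 0.7006 = 4.106 mg/L.
Minimum DO = 9.73 − 4.106 = 5.624 mg/L.

t_c ≈ 1.24 d; minimum DO ≈ 5.62 mg/L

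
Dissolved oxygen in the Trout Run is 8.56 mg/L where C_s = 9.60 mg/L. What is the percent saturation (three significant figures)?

89.2 % saturation

% saturation = C/C_s × 100 = 8.56/9.60 × 100 = 89.2 %.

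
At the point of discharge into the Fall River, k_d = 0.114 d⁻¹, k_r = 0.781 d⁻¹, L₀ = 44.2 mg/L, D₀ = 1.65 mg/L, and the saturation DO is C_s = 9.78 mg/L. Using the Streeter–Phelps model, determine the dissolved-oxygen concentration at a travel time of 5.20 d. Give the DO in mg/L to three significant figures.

DO ≈ 5.71 mg/L

k_d L₀/(k_r−k_d) = 0.114×44.2/(0.781−0.114) = 5.039/0.6670 = 7.554 mg/L.
e^(−k_d t) = e^(−0.114×5.200) = 0.5528; e^(−k_r t) = e^(−0.781×5.200) = 0.01723.
D = 7.554 × (0.5528 − 0.01723) + 1.65 × 0.01723 = 4.046 + 0.02843 = 4.074 mg/L.
DO = C_s − D = 9.78 − 4.074 = 5.706 mg/L.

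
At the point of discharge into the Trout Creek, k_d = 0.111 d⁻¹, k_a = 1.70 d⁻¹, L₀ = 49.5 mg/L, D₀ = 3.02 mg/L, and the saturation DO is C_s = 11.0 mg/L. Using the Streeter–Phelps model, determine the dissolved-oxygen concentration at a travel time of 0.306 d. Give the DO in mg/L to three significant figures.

DO ≈ 7.92 mg/L

k_d L₀/(k_a−k_d) = 0.111×49.5/(1.70−0.111) = 5.495/1.589 = 3.458 mg/L.
e^(−k_d t) = e^(−0.111×0.3060) = 0.9666; e^(−k_a t) = e^(−1.70×0.3060) = 0.5944.
D = 3.458 × (0.9666 − 0.5944) + 3.02 × 0.5944 = 1.287 + 1.795 = 3.082 mg/L.
DO = C_s − D = 11.0 − 3.082 = 7.918 mg/L.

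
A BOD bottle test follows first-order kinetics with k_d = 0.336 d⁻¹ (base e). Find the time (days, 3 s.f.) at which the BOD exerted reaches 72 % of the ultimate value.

t ≈ 3.79 d

y/L₀ = 1 − e^(−k_d t) = 0.72 ⇒ e^(−k_d t) = 0.280
t = −ln(0.280) / 0.336 = 1.273 / 0.336 = 3.789 d.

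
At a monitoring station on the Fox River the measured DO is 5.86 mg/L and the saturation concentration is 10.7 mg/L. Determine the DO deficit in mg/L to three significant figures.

D ≈ 4.84 mg/L

D = C_s − C = 10.7 − 5.86 = 4.84 mg/L.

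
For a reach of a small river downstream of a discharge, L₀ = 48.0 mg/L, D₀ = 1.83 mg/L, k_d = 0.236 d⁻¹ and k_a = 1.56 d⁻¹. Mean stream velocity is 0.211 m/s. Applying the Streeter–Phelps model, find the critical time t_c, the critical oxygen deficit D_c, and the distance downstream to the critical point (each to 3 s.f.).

t_c ≈ 1.24 d; D_c ≈ 5.41 mg/L; x_c ≈ 22.7 km

At the critical point dD/dt = 0, so k_d L₀ e^(−k_d t) = k_a D. Substituting D(t) from the Streeter–Phelps equation and solving for t gives
t_c = ln[(k_a/k_d)(1 − D₀(k_a−k_d)/(k_d L₀))] / (k_a−k_d).
Here k_a−k_d = 1.324 d⁻¹ and 1 − D₀(k_a−k_d)/(k_d L₀) = 1 − 1.83×1.324/(0.236×48.0) = 0.7861, so
t_c = ln(6.610 × 0.7861) / 1.324 = 1.648 / 1.324 = 1.245 d.
D_c = (k_d/k_a) L₀ e^(−k_d t_c) = (0.236/1.56) × 48.0 × e^(−0.236×1.245) = 0.1513 × 48.0 × 0.7455 = 5.413 mg/L.
x_c = v t_c = 0.211 m/s × 1.245 d × 86400 s/d = 22690 m ≈ 22.7 km.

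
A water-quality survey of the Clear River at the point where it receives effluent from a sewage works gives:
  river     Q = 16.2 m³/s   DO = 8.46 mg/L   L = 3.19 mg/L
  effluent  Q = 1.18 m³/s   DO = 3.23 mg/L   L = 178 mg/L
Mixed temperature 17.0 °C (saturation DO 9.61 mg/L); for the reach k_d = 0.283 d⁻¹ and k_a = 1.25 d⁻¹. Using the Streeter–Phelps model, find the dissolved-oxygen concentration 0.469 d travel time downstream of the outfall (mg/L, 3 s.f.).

DO ≈ 7.37 mg/L

Mixed DO = (16.2×8.46 + 1.18×3.23)/(16.2+1.18) = 140.9/17.38 = 8.105 mg/L.
Mixed L₀ = (16.2×3.19 + 1.18×178)/(17.38) = 261.7/17.38 = 15.06 mg/L.
Initial deficit D₀ = C_s − DO₀ = 9.61 − 8.105 = 1.505 mg/L.
D(0.469) = [0.283×15.06/(1.25−0.283)](e^(−0.283×0.469) − e^(−1.25×0.469)) + 1.505 e^(−1.25×0.469)
= 4.407 × (0.8757 − 0.5564) + 1.505 × 0.5564 = 2.245 mg/L.
DO = 9.61 − 2.245 = 7.365 mg/L.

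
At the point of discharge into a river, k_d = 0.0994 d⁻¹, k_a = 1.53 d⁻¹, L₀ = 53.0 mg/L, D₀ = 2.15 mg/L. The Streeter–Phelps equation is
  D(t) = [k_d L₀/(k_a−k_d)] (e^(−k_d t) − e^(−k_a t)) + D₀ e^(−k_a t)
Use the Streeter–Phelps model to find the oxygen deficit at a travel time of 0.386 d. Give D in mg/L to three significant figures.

D ≈ 2.69 mg/L

k_d L₀/(k_a−k_d) = 0.0994×53.0/(1.53−0.0994) = 5.268/1.431 = 3.683 mg/L.
e^(−k_d t) = e^(−0.0994×0.3860) = 0.9624; e^(−k_a t) = e^(−1.53×0.3860) = 0.5540.
D = 3.683 × (0.9624 − 0.5540) + 2.15 × 0.5540 = 1.504 + 1.191 = 2.695 mg/L.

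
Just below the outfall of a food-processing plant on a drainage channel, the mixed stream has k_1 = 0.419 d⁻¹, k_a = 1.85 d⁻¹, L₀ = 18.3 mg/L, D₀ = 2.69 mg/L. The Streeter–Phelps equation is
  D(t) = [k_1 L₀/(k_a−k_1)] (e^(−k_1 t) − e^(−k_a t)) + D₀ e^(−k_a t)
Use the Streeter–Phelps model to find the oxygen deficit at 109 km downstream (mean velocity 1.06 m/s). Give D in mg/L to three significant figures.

Travel time t = x/v = 109 km / (1.06 m/s) = 109000 m / 1.06 m/s = 102800 s = 1.190 d.
k_1 L₀/(k_a−k_1) = 0.419×18.3/(1.85−0.419) = 7.668/1.431 = 5.358 mg/L.
e^(−k_1 t) = e^(−0.419×1.190) = 0.6073; e^(−k_a t) = e^(−1.85×1.190) = 0.1106.
D = 5.358 × (0.6073 − 0.1106) + 2.69 × 0.1106 = 2.662 + 0.2975 = 2.959 mg/L.

D ≈ 2.96 mg/L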